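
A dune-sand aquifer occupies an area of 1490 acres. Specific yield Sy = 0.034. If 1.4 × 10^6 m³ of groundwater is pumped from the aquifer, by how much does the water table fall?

A = 1490 acres = 6.03 × 10^6 m²
Δh = ΔV / (Sy × A) = 1.4 × 10^6 m³ / (0.034 × 6.03 × 10^6 m²) = 6.829 m

Δh ≈ 6.83 m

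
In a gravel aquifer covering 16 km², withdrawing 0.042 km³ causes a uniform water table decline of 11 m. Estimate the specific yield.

Sy ≈ 0.24

A = 16 km² = 1.6 × 10^7 m²
ΔV = 0.042 km³ = 4.2 × 10^7 m³
Sy = ΔV / (A × Δh) = 4.2 × 10^7 m³ / (1.6 × 10^7 m² × 11 m) = 0.2386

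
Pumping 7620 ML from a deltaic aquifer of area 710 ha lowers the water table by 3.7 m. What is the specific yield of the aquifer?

A = 710 ha = 7.1 × 10^6 m²
ΔV = 7620 ML = 7.62 × 10^6 m³
Sy = ΔV / (A × Δh) = 7.62 × 10^6 m³ / (7.1 × 10^6 m² × 3.7 m) = 0.2901

Sy ≈ 0.29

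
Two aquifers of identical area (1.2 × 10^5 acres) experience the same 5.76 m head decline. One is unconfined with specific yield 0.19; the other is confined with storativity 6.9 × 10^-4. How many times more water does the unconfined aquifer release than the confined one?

A = 1.2 × 10^5 acres = 4.856 × 10^8 m²
Unconfined: ΔV_u = Sy × A × Δh = 0.19 × 4.856 × 10^8 × 5.76 = 5.315 × 10^8 m³
Confined: ΔV_c = S × A × Δh = 6.9 × 10^-4 × 4.856 × 10^8 × 5.76 = 1.93 × 10^6 m³
Ratio = ΔV_u / ΔV_c = Sy / S = 0.19 / 6.9 × 10^-4 = 275.4

ΔV_u / ΔV_c ≈ 275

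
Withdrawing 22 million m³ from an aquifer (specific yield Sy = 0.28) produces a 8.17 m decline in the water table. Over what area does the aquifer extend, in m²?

ΔV = 22 million m³ = 2.2 × 10^7 m³
A = ΔV / (Sy × Δh) = 2.2 × 10^7 / (0.28 × 8.17) = 9.617 × 10^6 m²

A ≈ 9.62 × 10^6 m²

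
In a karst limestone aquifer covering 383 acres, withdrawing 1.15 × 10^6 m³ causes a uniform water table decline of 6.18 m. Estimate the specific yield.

Sy ≈ 0.12

A = 383 acres = 1.55 × 10^6 m²
Sy = ΔV / (A × Δh) = 1.15 × 10^6 m³ / (1.55 × 10^6 m² × 6.18 m) = 0.1201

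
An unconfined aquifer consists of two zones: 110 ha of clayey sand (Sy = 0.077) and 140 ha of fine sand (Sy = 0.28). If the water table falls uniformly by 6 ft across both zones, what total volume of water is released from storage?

ΔV ≈ 8.72 × 10^5 m³

A₁ = 110 ha = 1.1 × 10^6 m²; A₂ = 140 ha = 1.4 × 10^6 m²
Δh = 6 ft = 1.829 m
ΔV₁ = 0.077 × 1.1 × 10^6 × 1.829 = 1.549 × 10^5 m³
ΔV₂ = 0.28 × 1.4 × 10^6 × 1.829 = 7.169 × 10^5 m³
ΔV = ΔV₁ + ΔV₂ = 8.718 × 10^5 m³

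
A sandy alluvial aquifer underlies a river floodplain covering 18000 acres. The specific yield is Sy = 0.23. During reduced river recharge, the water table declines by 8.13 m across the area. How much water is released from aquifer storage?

A = 18000 acres = 7.284 × 10^7 m²
ΔV = Sy × A × Δh = 0.23 × 7.284 × 10^7 m² × 8.13 m = 1.362 × 10^8 m³

ΔV ≈ 1.36 × 10^8 m³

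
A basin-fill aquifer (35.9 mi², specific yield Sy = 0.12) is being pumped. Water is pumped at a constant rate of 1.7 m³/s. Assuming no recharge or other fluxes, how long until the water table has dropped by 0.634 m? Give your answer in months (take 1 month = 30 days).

t ≈ 1.61 months

A = 35.9 mi² = 9.298 × 10^7 m²
ΔV = Sy × A × Δh = 0.12 × 9.298 × 10^7 × 0.634 = 7.074 × 10^6 m³
Q = 1.7 m³/s = 1.469 × 10^5 m³/d
t = ΔV / Q = 7.074 × 10^6 m³ / 1.469 × 10^5 m³/d = 48.16 d
t = 48.16 d ≈ 1.605 months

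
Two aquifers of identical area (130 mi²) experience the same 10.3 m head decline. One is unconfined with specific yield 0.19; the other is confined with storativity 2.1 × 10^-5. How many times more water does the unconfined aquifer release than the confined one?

A = 130 mi² = 3.367 × 10^8 m²
Unconfined: ΔV_u = Sy × A × Δh = 0.19 × 3.367 × 10^8 × 10.3 = 6.589 × 10^8 m³
Confined: ΔV_c = S × A × Δh = 2.1 × 10^-5 × 3.367 × 10^8 × 10.3 = 72830 m³
Ratio = ΔV_u / ΔV_c = Sy / S = 0.19 / 2.1 × 10^-5 = 9048

ΔV_u / ΔV_c ≈ 9050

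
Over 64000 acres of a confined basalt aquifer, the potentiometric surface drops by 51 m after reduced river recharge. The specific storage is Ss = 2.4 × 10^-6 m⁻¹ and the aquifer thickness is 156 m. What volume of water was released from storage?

S = Ss × b = 2.4 × 10^-6 m⁻¹ × 156 m = 3.744 × 10^-4
A = 64000 acres = 2.59 × 10^8 m²
ΔV = S × A × Δh = 3.744 × 10^-4 × 2.59 × 10^8 m² × 51 m = 4.945 × 10^6 m³

ΔV ≈ 4.95 × 10^6 m³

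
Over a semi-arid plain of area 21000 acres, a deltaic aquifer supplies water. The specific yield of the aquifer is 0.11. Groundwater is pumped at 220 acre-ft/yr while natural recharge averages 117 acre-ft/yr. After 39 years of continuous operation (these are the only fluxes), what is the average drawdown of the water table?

Δh ≈ 0.53 m

A = 21000 acres = 8.498 × 10^7 m²
Net abstraction = 220 − 117 = 103 acre-ft/yr
Q_net = 103 acre-ft/yr = 348.1 m³/d
t = 39 years = 14240 d
ΔV = Q × t = 348.1 m³/d × 14240 d = 4.955 × 10^6 m³
Δh = ΔV / (Sy × A) = 4.955 × 10^6 / (0.11 × 8.498 × 10^7) = 0.53 m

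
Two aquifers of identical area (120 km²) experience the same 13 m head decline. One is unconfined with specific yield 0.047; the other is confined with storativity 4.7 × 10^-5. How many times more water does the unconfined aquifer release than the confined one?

ΔV_u / ΔV_c ≈ 1000

A = 120 km² = 1.2 × 10^8 m²
Unconfined: ΔV_u = Sy × A × Δh = 0.047 × 1.2 × 10^8 × 13 = 7.332 × 10^7 m³
Confined: ΔV_c = S × A × Δh = 4.7 × 10^-5 × 1.2 × 10^8 × 13 = 73320 m³
Ratio = ΔV_u / ΔV_c = Sy / S = 0.047 / 4.7 × 10^-5 = 1000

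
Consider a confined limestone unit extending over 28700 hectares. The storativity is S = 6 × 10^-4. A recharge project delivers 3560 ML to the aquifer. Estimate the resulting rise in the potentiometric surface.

Δh ≈ 20.7 m

A = 28700 hectares = 2.87 × 10^8 m²
ΔV = 3560 ML = 3.56 × 10^6 m³
Δh = ΔV / (S × A) = 3.56 × 10^6 m³ / (6 × 10^-4 × 2.87 × 10^8 m²) = 20.67 m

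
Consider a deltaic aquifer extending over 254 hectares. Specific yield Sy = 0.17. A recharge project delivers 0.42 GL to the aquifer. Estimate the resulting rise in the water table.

A = 254 hectares = 2.54 × 10^6 m²
ΔV = 0.42 GL = 4.2 × 10^5 m³
Δh = ΔV / (Sy × A) = 4.2 × 10^5 m³ / (0.17 × 2.54 × 10^6 m²) = 0.9727 m

Δh ≈ 0.973 m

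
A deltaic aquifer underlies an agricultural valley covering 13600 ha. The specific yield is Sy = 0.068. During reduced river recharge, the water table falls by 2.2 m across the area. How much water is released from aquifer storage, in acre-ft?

ΔV ≈ 16500 acre-ft

A = 13600 ha = 1.36 × 10^8 m²
ΔV = Sy × A × Δh = 0.068 × 1.36 × 10^8 m² × 2.2 m = 2.035 × 10^7 m³
ΔV = 2.035 × 10^7 m³ = 16490 acre-ft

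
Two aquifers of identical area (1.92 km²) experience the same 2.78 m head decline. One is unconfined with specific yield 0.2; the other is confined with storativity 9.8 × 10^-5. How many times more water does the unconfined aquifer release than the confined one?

ΔV_u / ΔV_c ≈ 2040

A = 1.92 km² = 1.92 × 10^6 m²
Unconfined: ΔV_u = Sy × A × Δh = 0.2 × 1.92 × 10^6 × 2.78 = 1.068 × 10^6 m³
Confined: ΔV_c = S × A × Δh = 9.8 × 10^-5 × 1.92 × 10^6 × 2.78 = 523.1 m³
Ratio = ΔV_u / ΔV_c = Sy / S = 0.2 / 9.8 × 10^-5 = 2041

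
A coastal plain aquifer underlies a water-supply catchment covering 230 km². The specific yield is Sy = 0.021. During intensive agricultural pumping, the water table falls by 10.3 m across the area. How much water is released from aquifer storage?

ΔV ≈ 4.97 × 10^7 m³

A = 230 km² = 2.3 × 10^8 m²
ΔV = Sy × A × Δh = 0.021 × 2.3 × 10^8 m² × 10.3 m = 4.975 × 10^7 m³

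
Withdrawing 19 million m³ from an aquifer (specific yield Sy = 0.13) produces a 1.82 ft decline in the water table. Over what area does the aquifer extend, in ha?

Δh = 1.82 ft = 0.5547 m
ΔV = 19 million m³ = 1.9 × 10^7 m³
A = ΔV / (Sy × Δh) = 1.9 × 10^7 / (0.13 × 0.5547) = 2.635 × 10^8 m²
A = 2.635 × 10^8 m² = 26350 ha

A ≈ 26300 ha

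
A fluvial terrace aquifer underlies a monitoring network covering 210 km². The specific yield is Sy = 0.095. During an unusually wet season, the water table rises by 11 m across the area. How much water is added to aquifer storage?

ΔV ≈ 2.19 × 10^8 m³

A = 210 km² = 2.1 × 10^8 m²
ΔV = Sy × A × Δh = 0.095 × 2.1 × 10^8 m² × 11 m = 2.195 × 10^8 m³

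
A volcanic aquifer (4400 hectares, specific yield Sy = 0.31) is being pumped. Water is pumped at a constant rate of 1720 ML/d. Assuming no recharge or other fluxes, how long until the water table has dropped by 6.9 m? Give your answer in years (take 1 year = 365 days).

A = 4400 hectares = 4.4 × 10^7 m²
ΔV = Sy × A × Δh = 0.31 × 4.4 × 10^7 × 6.9 = 9.412 × 10^7 m³
Q = 1720 ML/d = 1.72 × 10^6 m³/d
t = ΔV / Q = 9.412 × 10^7 m³ / 1.72 × 10^6 m³/d = 54.72 d
t = 54.72 d ≈ 0.1499 years

t ≈ 0.15 years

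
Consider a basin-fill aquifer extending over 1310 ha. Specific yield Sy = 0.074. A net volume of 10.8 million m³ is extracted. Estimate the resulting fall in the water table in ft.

Δh ≈ 36.6 ft

A = 1310 ha = 1.31 × 10^7 m²
ΔV = 10.8 million m³ = 1.08 × 10^7 m³
Δh = ΔV / (Sy × A) = 1.08 × 10^7 m³ / (0.074 × 1.31 × 10^7 m²) = 11.14 m
Δh = 11.14 m = 36.55 ft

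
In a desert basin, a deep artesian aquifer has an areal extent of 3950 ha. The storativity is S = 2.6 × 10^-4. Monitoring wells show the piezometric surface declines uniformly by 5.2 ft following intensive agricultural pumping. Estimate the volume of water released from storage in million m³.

ΔV ≈ 0.0163 million m³

A = 3950 ha = 3.95 × 10^7 m²
Δh = 5.2 ft = 1.585 m
ΔV = S × A × Δh = 2.6 × 10^-4 × 3.95 × 10^7 m² × 1.585 m = 16280 m³
ΔV = 16280 m³ = 0.01628 million m³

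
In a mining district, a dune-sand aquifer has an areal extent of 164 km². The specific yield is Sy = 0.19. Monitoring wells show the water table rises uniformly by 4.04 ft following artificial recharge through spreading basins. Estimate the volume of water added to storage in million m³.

A = 164 km² = 1.64 × 10^8 m²
Δh = 4.04 ft = 1.231 m
ΔV = Sy × A × Δh = 0.19 × 1.64 × 10^8 m² × 1.231 m = 3.837 × 10^7 m³
ΔV = 3.837 × 10^7 m³ = 38.37 million m³

ΔV ≈ 38.4 million m³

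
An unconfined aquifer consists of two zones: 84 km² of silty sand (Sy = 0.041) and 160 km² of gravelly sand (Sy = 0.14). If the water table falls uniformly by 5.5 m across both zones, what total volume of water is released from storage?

A₁ = 84 km² = 8.4 × 10^7 m²; A₂ = 160 km² = 1.6 × 10^8 m²
ΔV₁ = 0.041 × 8.4 × 10^7 × 5.5 = 1.894 × 10^7 m³
ΔV₂ = 0.14 × 1.6 × 10^8 × 5.5 = 1.232 × 10^8 m³
ΔV = ΔV₁ + ΔV₂ = 1.421 × 10^8 m³

ΔV ≈ 1.42 × 10^8 m³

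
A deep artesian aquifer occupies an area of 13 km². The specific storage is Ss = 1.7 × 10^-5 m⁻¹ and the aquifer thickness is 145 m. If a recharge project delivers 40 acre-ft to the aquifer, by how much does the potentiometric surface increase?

S = Ss × b = 1.7 × 10^-5 m⁻¹ × 145 m = 2.465 × 10^-3
A = 13 km² = 1.3 × 10^7 m²
ΔV = 40 acre-ft = 49340 m³
Δh = ΔV / (S × A) = 49340 m³ / (0.002465 × 1.3 × 10^7 m²) = 1.54 m

Δh ≈ 1.54 m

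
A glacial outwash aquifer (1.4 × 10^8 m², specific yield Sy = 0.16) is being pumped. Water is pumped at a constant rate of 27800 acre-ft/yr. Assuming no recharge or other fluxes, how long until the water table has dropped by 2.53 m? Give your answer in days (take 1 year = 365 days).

ΔV = Sy × A × Δh = 0.16 × 1.4 × 10^8 × 2.53 = 5.667 × 10^7 m³
Q = 27800 acre-ft/yr = 93950 m³/d
t = ΔV / Q = 5.667 × 10^7 m³ / 93950 m³/d = 603.2 d

t ≈ 603 days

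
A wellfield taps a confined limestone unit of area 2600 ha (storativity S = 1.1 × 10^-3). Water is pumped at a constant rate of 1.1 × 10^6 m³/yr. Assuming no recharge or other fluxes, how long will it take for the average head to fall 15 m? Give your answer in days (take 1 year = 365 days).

A = 2600 ha = 2.6 × 10^7 m²
ΔV = S × A × Δh = 0.0011 × 2.6 × 10^7 × 15 = 4.29 × 10^5 m³
Q = 1.1 × 10^6 m³/yr = 3014 m³/d
t = ΔV / Q = 4.29 × 10^5 m³ / 3014 m³/d = 142.3 d

t ≈ 142 days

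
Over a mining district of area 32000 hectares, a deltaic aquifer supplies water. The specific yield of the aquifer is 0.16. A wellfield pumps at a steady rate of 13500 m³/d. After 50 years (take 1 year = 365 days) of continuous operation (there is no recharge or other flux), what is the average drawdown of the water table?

A = 32000 hectares = 3.2 × 10^8 m²
t = 50 years = 18250 d
ΔV = Q × t = 13500 m³/d × 18250 d = 2.464 × 10^8 m³
Δh = ΔV / (Sy × A) = 2.464 × 10^8 / (0.16 × 3.2 × 10^8) = 4.812 m

Δh ≈ 4.81 m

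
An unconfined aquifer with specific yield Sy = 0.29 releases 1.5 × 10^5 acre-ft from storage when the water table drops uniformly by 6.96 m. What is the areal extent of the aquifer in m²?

ΔV = 1.5 × 10^5 acre-ft = 1.85 × 10^8 m³
A = ΔV / (Sy × Δh) = 1.85 × 10^8 / (0.29 × 6.96) = 9.167 × 10^7 m²

A ≈ 9.17 × 10^7 m²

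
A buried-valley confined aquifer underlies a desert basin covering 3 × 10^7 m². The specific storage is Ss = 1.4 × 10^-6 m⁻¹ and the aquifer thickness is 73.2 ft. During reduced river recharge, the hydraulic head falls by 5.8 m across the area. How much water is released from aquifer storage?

ΔV ≈ 5440 m³

b = 73.2 ft = 22.31 m
S = Ss × b = 1.4 × 10^-6 m⁻¹ × 22.31 m = 3.124 × 10^-5
ΔV = S × A × Δh = 3.124 × 10^-5 × 3 × 10^7 m² × 5.8 m = 5435 m³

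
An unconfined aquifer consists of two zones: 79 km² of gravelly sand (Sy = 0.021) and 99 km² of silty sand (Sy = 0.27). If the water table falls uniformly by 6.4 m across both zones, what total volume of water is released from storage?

ΔV ≈ 1.82 × 10^8 m³

A₁ = 79 km² = 7.9 × 10^7 m²; A₂ = 99 km² = 9.9 × 10^7 m²
ΔV₁ = 0.021 × 7.9 × 10^7 × 6.4 = 1.062 × 10^7 m³
ΔV₂ = 0.27 × 9.9 × 10^7 × 6.4 = 1.711 × 10^8 m³
ΔV = ΔV₁ + ΔV₂ = 1.817 × 10^8 m³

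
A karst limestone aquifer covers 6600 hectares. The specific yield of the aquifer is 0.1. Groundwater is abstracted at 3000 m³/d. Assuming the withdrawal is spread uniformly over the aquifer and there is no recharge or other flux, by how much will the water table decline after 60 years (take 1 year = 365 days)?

Δh ≈ 9.95 m

A = 6600 hectares = 6.6 × 10^7 m²
t = 60 years = 21900 d
ΔV = Q × t = 3000 m³/d × 21900 d = 6.57 × 10^7 m³
Δh = ΔV / (Sy × A) = 6.57 × 10^7 / (0.1 × 6.6 × 10^7) = 9.955 m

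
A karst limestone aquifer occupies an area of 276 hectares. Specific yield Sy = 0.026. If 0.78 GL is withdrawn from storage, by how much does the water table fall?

A = 276 hectares = 2.76 × 10^6 m²
ΔV = 0.78 GL = 7.8 × 10^5 m³
Δh = ΔV / (Sy × A) = 7.8 × 10^5 m³ / (0.026 × 2.76 × 10^6 m²) = 10.87 m

Δh ≈ 10.9 m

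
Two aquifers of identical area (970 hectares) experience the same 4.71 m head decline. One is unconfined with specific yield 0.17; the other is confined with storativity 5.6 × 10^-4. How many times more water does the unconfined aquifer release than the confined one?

ΔV_u / ΔV_c ≈ 304

A = 970 hectares = 9.7 × 10^6 m²
Unconfined: ΔV_u = Sy × A × Δh = 0.17 × 9.7 × 10^6 × 4.71 = 7.767 × 10^6 m³
Confined: ΔV_c = S × A × Δh = 5.6 × 10^-4 × 9.7 × 10^6 × 4.71 = 25580 m³
Ratio = ΔV_u / ΔV_c = Sy / S = 0.17 / 5.6 × 10^-4 = 303.6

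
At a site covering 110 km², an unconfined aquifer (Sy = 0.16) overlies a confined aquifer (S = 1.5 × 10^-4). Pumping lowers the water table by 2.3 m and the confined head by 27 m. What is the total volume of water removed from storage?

A = 110 km² = 1.1 × 10^8 m²
Unconfined: ΔV_u = Sy × A × Δh_u = 0.16 × 1.1 × 10^8 × 2.3 = 4.048 × 10^7 m³
Confined: ΔV_c = S × A × Δh_c = 1.5 × 10^-4 × 1.1 × 10^8 × 27 = 4.455 × 10^5 m³
Total ΔV = 4.048 × 10^7 + 4.455 × 10^5 = 4.093 × 10^7 m³

ΔV ≈ 4.09 × 10^7 m³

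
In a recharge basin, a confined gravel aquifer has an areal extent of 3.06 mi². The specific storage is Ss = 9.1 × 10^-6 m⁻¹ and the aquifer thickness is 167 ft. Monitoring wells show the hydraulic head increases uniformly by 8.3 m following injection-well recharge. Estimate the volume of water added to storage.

ΔV ≈ 30500 m³

b = 167 ft = 50.9 m
S = Ss × b = 9.1 × 10^-6 m⁻¹ × 50.9 m = 4.632 × 10^-4
A = 3.06 mi² = 7.925 × 10^6 m²
ΔV = S × A × Δh = 4.632 × 10^-4 × 7.925 × 10^6 m² × 8.3 m = 30470 m³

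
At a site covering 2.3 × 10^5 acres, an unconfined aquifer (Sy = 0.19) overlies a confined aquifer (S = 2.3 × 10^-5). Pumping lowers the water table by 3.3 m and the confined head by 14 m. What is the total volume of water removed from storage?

ΔV ≈ 5.84 × 10^8 m³

A = 2.3 × 10^5 acres = 9.308 × 10^8 m²
Unconfined: ΔV_u = Sy × A × Δh_u = 0.19 × 9.308 × 10^8 × 3.3 = 5.836 × 10^8 m³
Confined: ΔV_c = S × A × Δh_c = 2.3 × 10^-5 × 9.308 × 10^8 × 14 = 2.997 × 10^5 m³
Total ΔV = 5.836 × 10^8 + 2.997 × 10^5 = 5.839 × 10^8 m³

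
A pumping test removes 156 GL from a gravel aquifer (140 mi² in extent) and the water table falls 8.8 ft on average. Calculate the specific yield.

Sy ≈ 0.16

A = 140 mi² = 3.626 × 10^8 m²
Δh = 8.8 ft = 2.682 m
ΔV = 156 GL = 1.56 × 10^8 m³
Sy = ΔV / (A × Δh) = 1.56 × 10^8 m³ / (3.626 × 10^8 m² × 2.682 m) = 0.1604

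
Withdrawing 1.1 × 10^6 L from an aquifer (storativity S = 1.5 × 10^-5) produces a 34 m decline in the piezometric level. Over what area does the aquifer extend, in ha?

ΔV = 1.1 × 10^6 L = 1100 m³
A = ΔV / (S × Δh) = 1100 / (1.5 × 10^-5 × 34) = 2.157 × 10^6 m²
A = 2.157 × 10^6 m² = 215.7 ha

A ≈ 216 ha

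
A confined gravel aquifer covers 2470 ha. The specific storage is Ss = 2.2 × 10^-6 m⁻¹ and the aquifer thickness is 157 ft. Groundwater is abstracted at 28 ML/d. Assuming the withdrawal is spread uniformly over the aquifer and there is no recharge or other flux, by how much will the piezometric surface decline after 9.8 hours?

Δh ≈ 4.4 m

b = 157 ft = 47.85 m
S = Ss × b = 2.2 × 10^-6 m⁻¹ × 47.85 m = 1.053 × 10^-4
A = 2470 ha = 2.47 × 10^7 m²
Q = 28 ML/d = 28000 m³/d
t = 9.8 hours = 0.4083 d
ΔV = Q × t = 28000 m³/d × 0.4083 d = 11430 m³
Δh = ΔV / (S × A) = 11430 / (1.053 × 10^-4 × 2.47 × 10^7) = 4.397 m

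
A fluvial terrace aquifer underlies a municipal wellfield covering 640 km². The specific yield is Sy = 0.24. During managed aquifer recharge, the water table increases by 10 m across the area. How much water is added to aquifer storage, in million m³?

ΔV ≈ 1540 million m³

A = 640 km² = 6.4 × 10^8 m²
ΔV = Sy × A × Δh = 0.24 × 6.4 × 10^8 m² × 10 m = 1.536 × 10^9 m³
ΔV = 1.536 × 10^9 m³ = 1536 million m³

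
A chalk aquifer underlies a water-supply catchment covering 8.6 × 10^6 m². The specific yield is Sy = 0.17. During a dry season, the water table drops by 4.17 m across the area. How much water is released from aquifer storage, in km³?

ΔV = Sy × A × Δh = 0.17 × 8.6 × 10^6 m² × 4.17 m = 6.097 × 10^6 m³
ΔV = 6.097 × 10^6 m³ = 0.006097 km³

ΔV ≈ 0.0061 km³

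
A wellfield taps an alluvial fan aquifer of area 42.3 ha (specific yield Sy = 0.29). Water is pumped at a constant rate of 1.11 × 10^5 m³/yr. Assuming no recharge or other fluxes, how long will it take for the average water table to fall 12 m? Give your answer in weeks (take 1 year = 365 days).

t ≈ 691 weeks

A = 42.3 ha = 4.23 × 10^5 m²
ΔV = Sy × A × Δh = 0.29 × 4.23 × 10^5 × 12 = 1.472 × 10^6 m³
Q = 1.11 × 10^5 m³/yr = 304.1 m³/d
t = ΔV / Q = 1.472 × 10^6 m³ / 304.1 m³/d = 4840 d
t = 4840 d ≈ 691.5 weeks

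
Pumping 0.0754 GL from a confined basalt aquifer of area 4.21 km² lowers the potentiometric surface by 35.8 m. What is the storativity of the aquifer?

A = 4.21 km² = 4.21 × 10^6 m²
ΔV = 0.0754 GL = 75400 m³
S = ΔV / (A × Δh) = 75400 m³ / (4.21 × 10^6 m² × 35.8 m) = 5.003 × 10^-4

S ≈ 5 × 10^-4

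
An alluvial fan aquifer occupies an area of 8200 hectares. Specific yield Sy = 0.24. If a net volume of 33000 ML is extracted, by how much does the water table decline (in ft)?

A = 8200 hectares = 8.2 × 10^7 m²
ΔV = 33000 ML = 3.3 × 10^7 m³
Δh = ΔV / (Sy × A) = 3.3 × 10^7 m³ / (0.24 × 8.2 × 10^7 m²) = 1.677 m
Δh = 1.677 m = 5.501 ft

Δh ≈ 5.5 ft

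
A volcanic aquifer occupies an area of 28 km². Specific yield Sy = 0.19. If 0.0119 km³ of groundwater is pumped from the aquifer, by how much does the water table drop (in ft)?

Δh ≈ 7.34 ft

A = 28 km² = 2.8 × 10^7 m²
ΔV = 0.0119 km³ = 1.19 × 10^7 m³
Δh = ΔV / (Sy × A) = 1.19 × 10^7 m³ / (0.19 × 2.8 × 10^7 m²) = 2.237 m
Δh = 2.237 m = 7.339 ft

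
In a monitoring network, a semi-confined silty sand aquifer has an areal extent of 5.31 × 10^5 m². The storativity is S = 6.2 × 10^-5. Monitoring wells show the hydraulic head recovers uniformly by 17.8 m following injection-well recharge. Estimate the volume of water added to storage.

ΔV ≈ 586 m³

ΔV = S × A × Δh = 6.2 × 10^-5 × 5.31 × 10^5 m² × 17.8 m = 586 m³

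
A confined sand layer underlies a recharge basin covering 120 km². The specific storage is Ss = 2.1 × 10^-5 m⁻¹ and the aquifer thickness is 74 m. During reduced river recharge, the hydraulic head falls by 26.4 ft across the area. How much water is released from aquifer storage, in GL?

S = Ss × b = 2.1 × 10^-5 m⁻¹ × 74 m = 1.554 × 10^-3
A = 120 km² = 1.2 × 10^8 m²
Δh = 26.4 ft = 8.047 m
ΔV = S × A × Δh = 0.001554 × 1.2 × 10^8 m² × 8.047 m = 1.501 × 10^6 m³
ΔV = 1.501 × 10^6 m³ = 1.501 GL

ΔV ≈ 1.5 GL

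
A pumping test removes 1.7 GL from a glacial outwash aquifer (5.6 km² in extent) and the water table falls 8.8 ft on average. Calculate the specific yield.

A = 5.6 km² = 5.6 × 10^6 m²
Δh = 8.8 ft = 2.682 m
ΔV = 1.7 GL = 1.7 × 10^6 m³
Sy = ΔV / (A × Δh) = 1.7 × 10^6 m³ / (5.6 × 10^6 m² × 2.682 m) = 0.1132

Sy ≈ 0.11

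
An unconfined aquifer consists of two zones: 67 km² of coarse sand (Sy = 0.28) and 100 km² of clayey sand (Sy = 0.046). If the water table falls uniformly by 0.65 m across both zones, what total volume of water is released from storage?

ΔV ≈ 1.52 × 10^7 m³

A₁ = 67 km² = 6.7 × 10^7 m²; A₂ = 100 km² = 1 × 10^8 m²
ΔV₁ = 0.28 × 6.7 × 10^7 × 0.65 = 1.219 × 10^7 m³
ΔV₂ = 0.046 × 1 × 10^8 × 0.65 = 2.99 × 10^6 m³
ΔV = ΔV₁ + ΔV₂ = 1.518 × 10^7 m³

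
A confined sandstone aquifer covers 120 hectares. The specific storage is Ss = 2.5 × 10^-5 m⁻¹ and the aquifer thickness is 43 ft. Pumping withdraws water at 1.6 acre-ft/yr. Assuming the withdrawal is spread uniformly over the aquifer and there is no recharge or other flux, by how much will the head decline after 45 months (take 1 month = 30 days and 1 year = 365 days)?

Δh ≈ 18.6 m

b = 43 ft = 13.11 m
S = Ss × b = 2.5 × 10^-5 m⁻¹ × 13.11 m = 3.277 × 10^-4
A = 120 hectares = 1.2 × 10^6 m²
Q = 1.6 acre-ft/yr = 5.407 m³/d
t = 45 months = 1350 d
ΔV = Q × t = 5.407 m³/d × 1350 d = 7300 m³
Δh = ΔV / (S × A) = 7300 / (3.277 × 10^-4 × 1.2 × 10^6) = 18.56 m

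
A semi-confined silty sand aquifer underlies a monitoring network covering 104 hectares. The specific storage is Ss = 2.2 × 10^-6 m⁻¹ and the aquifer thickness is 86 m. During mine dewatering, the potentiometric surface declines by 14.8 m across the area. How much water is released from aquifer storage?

S = Ss × b = 2.2 × 10^-6 m⁻¹ × 86 m = 1.892 × 10^-4
A = 104 hectares = 1.04 × 10^6 m²
ΔV = S × A × Δh = 1.892 × 10^-4 × 1.04 × 10^6 m² × 14.8 m = 2912 m³

ΔV ≈ 2910 m³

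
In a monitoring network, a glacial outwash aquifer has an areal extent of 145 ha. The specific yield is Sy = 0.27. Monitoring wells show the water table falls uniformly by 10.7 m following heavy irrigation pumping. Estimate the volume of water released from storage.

A = 145 ha = 1.45 × 10^6 m²
ΔV = Sy × A × Δh = 0.27 × 1.45 × 10^6 m² × 10.7 m = 4.189 × 10^6 m³

ΔV ≈ 4.19 × 10^6 m³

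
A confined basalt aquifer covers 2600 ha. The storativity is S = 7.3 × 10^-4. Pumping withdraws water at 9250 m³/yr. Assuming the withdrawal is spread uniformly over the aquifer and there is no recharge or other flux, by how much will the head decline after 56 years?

A = 2600 ha = 2.6 × 10^7 m²
Q = 9250 m³/yr = 25.34 m³/d
t = 56 years = 20440 d
ΔV = Q × t = 25.34 m³/d × 20440 d = 5.18 × 10^5 m³
Δh = ΔV / (S × A) = 5.18 × 10^5 / (7.3 × 10^-4 × 2.6 × 10^7) = 27.29 m

Δh ≈ 27.3 m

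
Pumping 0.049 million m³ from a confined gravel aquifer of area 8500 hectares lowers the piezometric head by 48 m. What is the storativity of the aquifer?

S ≈ 1.2 × 10^-5

A = 8500 hectares = 8.5 × 10^7 m²
ΔV = 0.049 million m³ = 49000 m³
S = ΔV / (A × Δh) = 49000 m³ / (8.5 × 10^7 m² × 48 m) = 1.201 × 10^-5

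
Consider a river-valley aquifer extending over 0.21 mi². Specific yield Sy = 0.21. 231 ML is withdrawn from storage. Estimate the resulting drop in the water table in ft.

Δh ≈ 6.64 ft

A = 0.21 mi² = 5.439 × 10^5 m²
ΔV = 231 ML = 2.31 × 10^5 m³
Δh = ΔV / (Sy × A) = 2.31 × 10^5 m³ / (0.21 × 5.439 × 10^5 m²) = 2.022 m
Δh = 2.022 m = 6.635 ft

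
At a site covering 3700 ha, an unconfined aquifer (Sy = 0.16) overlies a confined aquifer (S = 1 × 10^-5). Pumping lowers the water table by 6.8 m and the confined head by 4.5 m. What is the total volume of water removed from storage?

A = 3700 ha = 3.7 × 10^7 m²
Unconfined: ΔV_u = Sy × A × Δh_u = 0.16 × 3.7 × 10^7 × 6.8 = 4.026 × 10^7 m³
Confined: ΔV_c = S × A × Δh_c = 1 × 10^-5 × 3.7 × 10^7 × 4.5 = 1665 m³
Total ΔV = 4.026 × 10^7 + 1665 = 4.026 × 10^7 m³

ΔV ≈ 4.03 × 10^7 m³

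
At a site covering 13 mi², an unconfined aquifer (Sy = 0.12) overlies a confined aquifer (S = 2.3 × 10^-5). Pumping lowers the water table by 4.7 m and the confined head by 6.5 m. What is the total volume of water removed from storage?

ΔV ≈ 1.9 × 10^7 m³

A = 13 mi² = 3.367 × 10^7 m²
Unconfined: ΔV_u = Sy × A × Δh_u = 0.12 × 3.367 × 10^7 × 4.7 = 1.899 × 10^7 m³
Confined: ΔV_c = S × A × Δh_c = 2.3 × 10^-5 × 3.367 × 10^7 × 6.5 = 5034 m³
Total ΔV = 1.899 × 10^7 + 5034 = 1.899 × 10^7 m³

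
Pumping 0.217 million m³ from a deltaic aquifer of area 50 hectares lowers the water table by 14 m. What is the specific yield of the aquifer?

A = 50 hectares = 5 × 10^5 m²
ΔV = 0.217 million m³ = 2.17 × 10^5 m³
Sy = ΔV / (A × Δh) = 2.17 × 10^5 m³ / (5 × 10^5 m² × 14 m) = 0.031

Sy ≈ 0.031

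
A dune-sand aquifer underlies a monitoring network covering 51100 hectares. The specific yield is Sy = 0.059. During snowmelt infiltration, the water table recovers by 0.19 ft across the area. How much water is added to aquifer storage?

A = 51100 hectares = 5.11 × 10^8 m²
Δh = 0.19 ft = 0.05791 m
ΔV = Sy × A × Δh = 0.059 × 5.11 × 10^8 m² × 0.05791 m = 1.746 × 10^6 m³

ΔV ≈ 1.75 × 10^6 m³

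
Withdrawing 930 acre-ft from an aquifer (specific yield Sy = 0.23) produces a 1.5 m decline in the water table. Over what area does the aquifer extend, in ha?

A ≈ 333 ha

ΔV = 930 acre-ft = 1.147 × 10^6 m³
A = ΔV / (Sy × Δh) = 1.147 × 10^6 / (0.23 × 1.5) = 3.325 × 10^6 m²
A = 3.325 × 10^6 m² = 332.5 ha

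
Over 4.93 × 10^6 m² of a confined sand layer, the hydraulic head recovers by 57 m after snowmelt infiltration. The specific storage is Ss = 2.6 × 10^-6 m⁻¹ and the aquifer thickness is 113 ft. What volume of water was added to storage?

ΔV ≈ 25200 m³

b = 113 ft = 34.44 m
S = Ss × b = 2.6 × 10^-6 m⁻¹ × 34.44 m = 8.955 × 10^-5
ΔV = S × A × Δh = 8.955 × 10^-5 × 4.93 × 10^6 m² × 57 m = 25160 m³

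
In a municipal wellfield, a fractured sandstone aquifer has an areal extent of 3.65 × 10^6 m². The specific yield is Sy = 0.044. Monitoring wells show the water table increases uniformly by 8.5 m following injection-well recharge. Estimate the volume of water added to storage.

ΔV ≈ 1.37 × 10^6 m³

ΔV = Sy × A × Δh = 0.044 × 3.65 × 10^6 m² × 8.5 m = 1.365 × 10^6 m³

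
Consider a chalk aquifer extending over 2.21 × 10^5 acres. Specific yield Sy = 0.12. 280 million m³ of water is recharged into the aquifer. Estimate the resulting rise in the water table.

A = 2.21 × 10^5 acres = 8.944 × 10^8 m²
ΔV = 280 million m³ = 2.8 × 10^8 m³
Δh = ΔV / (Sy × A) = 2.8 × 10^8 m³ / (0.12 × 8.944 × 10^8 m²) = 2.609 m

Δh ≈ 2.61 m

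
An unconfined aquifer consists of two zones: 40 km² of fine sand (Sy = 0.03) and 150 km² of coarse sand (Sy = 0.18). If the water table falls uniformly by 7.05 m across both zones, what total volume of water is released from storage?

ΔV ≈ 1.99 × 10^8 m³

A₁ = 40 km² = 4 × 10^7 m²; A₂ = 150 km² = 1.5 × 10^8 m²
ΔV₁ = 0.03 × 4 × 10^7 × 7.05 = 8.46 × 10^6 m³
ΔV₂ = 0.18 × 1.5 × 10^8 × 7.05 = 1.903 × 10^8 m³
ΔV = ΔV₁ + ΔV₂ = 1.988 × 10^8 m³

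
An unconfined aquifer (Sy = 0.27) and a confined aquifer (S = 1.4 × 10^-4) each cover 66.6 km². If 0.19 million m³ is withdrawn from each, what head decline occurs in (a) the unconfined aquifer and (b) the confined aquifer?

A = 66.6 km² = 6.66 × 10^7 m²
ΔV = 0.19 million m³ = 1.9 × 10^5 m³
Unconfined: Δh_u = ΔV/(Sy·A) = 1.9 × 10^5/(0.27 × 6.66 × 10^7) = 0.01057 m
Confined: Δh_c = ΔV/(S·A) = 1.9 × 10^5/(1.4 × 10^-4 × 6.66 × 10^7) = 20.38 m

Δh_u ≈ 0.0106 m; Δh_c ≈ 20.4 m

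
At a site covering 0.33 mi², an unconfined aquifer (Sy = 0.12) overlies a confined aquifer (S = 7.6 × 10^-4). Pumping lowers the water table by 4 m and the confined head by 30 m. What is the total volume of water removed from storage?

ΔV ≈ 4.3 × 10^5 m³

A = 0.33 mi² = 8.547 × 10^5 m²
Unconfined: ΔV_u = Sy × A × Δh_u = 0.12 × 8.547 × 10^5 × 4 = 4.103 × 10^5 m³
Confined: ΔV_c = S × A × Δh_c = 7.6 × 10^-4 × 8.547 × 10^5 × 30 = 19490 m³
Total ΔV = 4.103 × 10^5 + 19490 = 4.297 × 10^5 m³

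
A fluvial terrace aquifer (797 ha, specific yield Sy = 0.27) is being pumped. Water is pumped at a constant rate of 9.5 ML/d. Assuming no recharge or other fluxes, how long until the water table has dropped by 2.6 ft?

t ≈ 180 days

A = 797 ha = 7.97 × 10^6 m²
Δh = 2.6 ft = 0.7925 m
ΔV = Sy × A × Δh = 0.27 × 7.97 × 10^6 × 0.7925 = 1.705 × 10^6 m³
Q = 9.5 ML/d = 9500 m³/d
t = ΔV / Q = 1.705 × 10^6 m³ / 9500 m³/d = 179.5 d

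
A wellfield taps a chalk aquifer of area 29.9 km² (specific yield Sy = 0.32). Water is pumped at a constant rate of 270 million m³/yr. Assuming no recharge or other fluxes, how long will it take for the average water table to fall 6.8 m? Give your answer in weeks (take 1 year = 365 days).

A = 29.9 km² = 2.99 × 10^7 m²
ΔV = Sy × A × Δh = 0.32 × 2.99 × 10^7 × 6.8 = 6.506 × 10^7 m³
Q = 270 million m³/yr = 7.397 × 10^5 m³/d
t = ΔV / Q = 6.506 × 10^7 m³ / 7.397 × 10^5 m³/d = 87.95 d
t = 87.95 d ≈ 12.56 weeks

t ≈ 12.6 weeks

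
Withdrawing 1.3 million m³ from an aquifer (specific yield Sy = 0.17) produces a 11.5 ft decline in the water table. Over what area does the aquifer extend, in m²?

A ≈ 2.18 × 10^6 m²

Δh = 11.5 ft = 3.505 m
ΔV = 1.3 million m³ = 1.3 × 10^6 m³
A = ΔV / (Sy × Δh) = 1.3 × 10^6 / (0.17 × 3.505) = 2.182 × 10^6 m²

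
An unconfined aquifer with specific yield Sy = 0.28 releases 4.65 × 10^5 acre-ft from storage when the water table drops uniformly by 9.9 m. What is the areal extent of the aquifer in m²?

ΔV = 4.65 × 10^5 acre-ft = 5.736 × 10^8 m³
A = ΔV / (Sy × Δh) = 5.736 × 10^8 / (0.28 × 9.9) = 2.069 × 10^8 m²

A ≈ 2.07 × 10^8 m²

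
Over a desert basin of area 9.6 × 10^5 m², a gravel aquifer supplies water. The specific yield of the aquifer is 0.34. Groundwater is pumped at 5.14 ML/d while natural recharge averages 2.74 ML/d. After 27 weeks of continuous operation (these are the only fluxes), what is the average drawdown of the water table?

Net abstraction = 5.14 − 2.74 = 2.4 ML/d
Q_net = 2.4 ML/d = 2400 m³/d
t = 27 weeks = 189 d
ΔV = Q × t = 2400 m³/d × 189 d = 4.536 × 10^5 m³
Δh = ΔV / (Sy × A) = 4.536 × 10^5 / (0.34 × 9.6 × 10^5) = 1.39 m

Δh ≈ 1.39 m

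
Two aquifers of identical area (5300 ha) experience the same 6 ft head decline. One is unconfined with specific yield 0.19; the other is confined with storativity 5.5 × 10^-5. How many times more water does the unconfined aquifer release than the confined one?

A = 5300 ha = 5.3 × 10^7 m²
Δh = 6 ft = 1.829 m
Unconfined: ΔV_u = Sy × A × Δh = 0.19 × 5.3 × 10^7 × 1.829 = 1.842 × 10^7 m³
Confined: ΔV_c = S × A × Δh = 5.5 × 10^-5 × 5.3 × 10^7 × 1.829 = 5331 m³
Ratio = ΔV_u / ΔV_c = Sy / S = 0.19 / 5.5 × 10^-5 = 3455

ΔV_u / ΔV_c ≈ 3450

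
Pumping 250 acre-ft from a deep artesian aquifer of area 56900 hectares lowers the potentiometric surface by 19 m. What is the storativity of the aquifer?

A = 56900 hectares = 5.69 × 10^8 m²
ΔV = 250 acre-ft = 3.084 × 10^5 m³
S = ΔV / (A × Δh) = 3.084 × 10^5 m³ / (5.69 × 10^8 m² × 19 m) = 2.852 × 10^-5

S ≈ 2.9 × 10^-5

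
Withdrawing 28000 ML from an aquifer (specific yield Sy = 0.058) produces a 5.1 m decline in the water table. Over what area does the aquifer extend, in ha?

A ≈ 9470 ha

ΔV = 28000 ML = 2.8 × 10^7 m³
A = ΔV / (Sy × Δh) = 2.8 × 10^7 / (0.058 × 5.1) = 9.466 × 10^7 m²
A = 9.466 × 10^7 m² = 9466 ha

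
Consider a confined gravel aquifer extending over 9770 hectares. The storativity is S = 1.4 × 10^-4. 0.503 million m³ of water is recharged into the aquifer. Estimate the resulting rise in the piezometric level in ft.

Δh ≈ 121 ft

A = 9770 hectares = 9.77 × 10^7 m²
ΔV = 0.503 million m³ = 5.03 × 10^5 m³
Δh = ΔV / (S × A) = 5.03 × 10^5 m³ / (1.4 × 10^-4 × 9.77 × 10^7 m²) = 36.77 m
Δh = 36.77 m = 120.7 ft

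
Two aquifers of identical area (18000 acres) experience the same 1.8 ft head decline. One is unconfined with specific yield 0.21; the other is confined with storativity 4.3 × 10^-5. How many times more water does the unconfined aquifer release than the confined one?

A = 18000 acres = 7.284 × 10^7 m²
Δh = 1.8 ft = 0.5486 m
Unconfined: ΔV_u = Sy × A × Δh = 0.21 × 7.284 × 10^7 × 0.5486 = 8.393 × 10^6 m³
Confined: ΔV_c = S × A × Δh = 4.3 × 10^-5 × 7.284 × 10^7 × 0.5486 = 1718 m³
Ratio = ΔV_u / ΔV_c = Sy / S = 0.21 / 4.3 × 10^-5 = 4884

ΔV_u / ΔV_c ≈ 4880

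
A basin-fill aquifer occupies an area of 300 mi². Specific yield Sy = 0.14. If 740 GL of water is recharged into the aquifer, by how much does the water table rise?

A = 300 mi² = 7.77 × 10^8 m²
ΔV = 740 GL = 7.4 × 10^8 m³
Δh = ΔV / (Sy × A) = 7.4 × 10^8 m³ / (0.14 × 7.77 × 10^8 m²) = 6.803 m

Δh ≈ 6.8 m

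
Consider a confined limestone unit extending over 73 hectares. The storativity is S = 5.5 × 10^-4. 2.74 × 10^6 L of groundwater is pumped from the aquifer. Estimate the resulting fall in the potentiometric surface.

A = 73 hectares = 7.3 × 10^5 m²
ΔV = 2.74 × 10^6 L = 2740 m³
Δh = ΔV / (S × A) = 2740 m³ / (5.5 × 10^-4 × 7.3 × 10^5 m²) = 6.824 m

Δh ≈ 6.82 m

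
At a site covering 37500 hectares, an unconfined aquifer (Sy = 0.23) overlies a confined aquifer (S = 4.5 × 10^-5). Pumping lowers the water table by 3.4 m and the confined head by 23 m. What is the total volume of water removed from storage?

A = 37500 hectares = 3.75 × 10^8 m²
Unconfined: ΔV_u = Sy × A × Δh_u = 0.23 × 3.75 × 10^8 × 3.4 = 2.933 × 10^8 m³
Confined: ΔV_c = S × A × Δh_c = 4.5 × 10^-5 × 3.75 × 10^8 × 23 = 3.881 × 10^5 m³
Total ΔV = 2.933 × 10^8 + 3.881 × 10^5 = 2.936 × 10^8 m³

ΔV ≈ 2.94 × 10^8 m³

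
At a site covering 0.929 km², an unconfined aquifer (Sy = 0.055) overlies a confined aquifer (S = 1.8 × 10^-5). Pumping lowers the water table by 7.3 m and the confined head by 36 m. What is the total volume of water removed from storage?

ΔV ≈ 3.74 × 10^5 m³

A = 0.929 km² = 9.29 × 10^5 m²
Unconfined: ΔV_u = Sy × A × Δh_u = 0.055 × 9.29 × 10^5 × 7.3 = 3.73 × 10^5 m³
Confined: ΔV_c = S × A × Δh_c = 1.8 × 10^-5 × 9.29 × 10^5 × 36 = 602 m³
Total ΔV = 3.73 × 10^5 + 602 = 3.736 × 10^5 m³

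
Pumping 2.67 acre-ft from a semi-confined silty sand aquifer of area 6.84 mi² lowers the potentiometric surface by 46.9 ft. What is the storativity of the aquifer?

S ≈ 1.3 × 10^-5

A = 6.84 mi² = 1.772 × 10^7 m²
Δh = 46.9 ft = 14.3 m
ΔV = 2.67 acre-ft = 3293 m³
S = ΔV / (A × Δh) = 3293 m³ / (1.772 × 10^7 m² × 14.3 m) = 1.3 × 10^-5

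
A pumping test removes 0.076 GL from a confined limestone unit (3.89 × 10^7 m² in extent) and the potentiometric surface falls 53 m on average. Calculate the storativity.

S ≈ 3.7 × 10^-5

ΔV = 0.076 GL = 76000 m³
S = ΔV / (A × Δh) = 76000 m³ / (3.89 × 10^7 m² × 53 m) = 3.686 × 10^-5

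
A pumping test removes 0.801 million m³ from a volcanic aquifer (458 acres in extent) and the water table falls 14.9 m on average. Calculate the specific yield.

Sy ≈ 0.029

A = 458 acres = 1.853 × 10^6 m²
ΔV = 0.801 million m³ = 8.01 × 10^5 m³
Sy = ΔV / (A × Δh) = 8.01 × 10^5 m³ / (1.853 × 10^6 m² × 14.9 m) = 0.029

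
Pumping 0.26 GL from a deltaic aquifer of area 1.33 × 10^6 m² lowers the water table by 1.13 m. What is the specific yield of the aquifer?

ΔV = 0.26 GL = 2.6 × 10^5 m³
Sy = ΔV / (A × Δh) = 2.6 × 10^5 m³ / (1.33 × 10^6 m² × 1.13 m) = 0.173

Sy ≈ 0.17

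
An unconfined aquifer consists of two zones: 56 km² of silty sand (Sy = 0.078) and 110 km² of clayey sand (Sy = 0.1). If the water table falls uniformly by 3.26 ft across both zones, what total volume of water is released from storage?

A₁ = 56 km² = 5.6 × 10^7 m²; A₂ = 110 km² = 1.1 × 10^8 m²
Δh = 3.26 ft = 0.9936 m
ΔV₁ = 0.078 × 5.6 × 10^7 × 0.9936 = 4.34 × 10^6 m³
ΔV₂ = 0.1 × 1.1 × 10^8 × 0.9936 = 1.093 × 10^7 m³
ΔV = ΔV₁ + ΔV₂ = 1.527 × 10^7 m³

ΔV ≈ 1.53 × 10^7 m³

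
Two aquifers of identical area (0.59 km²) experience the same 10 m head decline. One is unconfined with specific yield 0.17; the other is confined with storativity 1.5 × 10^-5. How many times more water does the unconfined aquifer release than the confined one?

ΔV_u / ΔV_c ≈ 11300

A = 0.59 km² = 5.9 × 10^5 m²
Unconfined: ΔV_u = Sy × A × Δh = 0.17 × 5.9 × 10^5 × 10 = 1.003 × 10^6 m³
Confined: ΔV_c = S × A × Δh = 1.5 × 10^-5 × 5.9 × 10^5 × 10 = 88.5 m³
Ratio = ΔV_u / ΔV_c = Sy / S = 0.17 / 1.5 × 10^-5 = 11330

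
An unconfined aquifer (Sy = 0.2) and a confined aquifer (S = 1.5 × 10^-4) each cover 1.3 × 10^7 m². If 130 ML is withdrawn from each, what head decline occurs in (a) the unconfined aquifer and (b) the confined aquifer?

ΔV = 130 ML = 1.3 × 10^5 m³
Unconfined: Δh_u = ΔV/(Sy·A) = 1.3 × 10^5/(0.2 × 1.3 × 10^7) = 0.05 m
Confined: Δh_c = ΔV/(S·A) = 1.3 × 10^5/(1.5 × 10^-4 × 1.3 × 10^7) = 66.67 m

Δh_u ≈ 0.05 m; Δh_c ≈ 66.7 m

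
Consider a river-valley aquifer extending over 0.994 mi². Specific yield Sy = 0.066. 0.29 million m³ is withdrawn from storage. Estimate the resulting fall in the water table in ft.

A = 0.994 mi² = 2.574 × 10^6 m²
ΔV = 0.29 million m³ = 2.9 × 10^5 m³
Δh = ΔV / (Sy × A) = 2.9 × 10^5 m³ / (0.066 × 2.574 × 10^6 m²) = 1.707 m
Δh = 1.707 m = 5.6 ft

Δh ≈ 5.6 ft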